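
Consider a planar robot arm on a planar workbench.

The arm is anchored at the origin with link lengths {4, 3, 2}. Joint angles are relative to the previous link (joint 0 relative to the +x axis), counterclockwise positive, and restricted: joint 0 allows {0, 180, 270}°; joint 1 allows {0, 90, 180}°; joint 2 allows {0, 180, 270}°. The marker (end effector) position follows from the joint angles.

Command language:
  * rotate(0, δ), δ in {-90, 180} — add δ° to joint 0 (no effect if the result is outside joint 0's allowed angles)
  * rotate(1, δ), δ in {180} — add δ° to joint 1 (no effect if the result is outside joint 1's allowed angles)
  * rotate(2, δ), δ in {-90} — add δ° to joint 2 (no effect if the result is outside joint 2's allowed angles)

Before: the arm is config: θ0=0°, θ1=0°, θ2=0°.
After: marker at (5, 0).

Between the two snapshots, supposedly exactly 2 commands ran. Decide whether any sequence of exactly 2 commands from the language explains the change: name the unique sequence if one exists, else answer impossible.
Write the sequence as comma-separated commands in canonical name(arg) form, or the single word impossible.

rotate(2, -90), rotate(2, -90)

start: config: θ0=0°, θ1=0°, θ2=0°
step 1 (rotate(2, -90)): config: θ0=0°, θ1=0°, θ2=270°
step 2 (rotate(2, -90)): config: θ0=0°, θ1=0°, θ2=180°
all 16 alternatives checked — unique.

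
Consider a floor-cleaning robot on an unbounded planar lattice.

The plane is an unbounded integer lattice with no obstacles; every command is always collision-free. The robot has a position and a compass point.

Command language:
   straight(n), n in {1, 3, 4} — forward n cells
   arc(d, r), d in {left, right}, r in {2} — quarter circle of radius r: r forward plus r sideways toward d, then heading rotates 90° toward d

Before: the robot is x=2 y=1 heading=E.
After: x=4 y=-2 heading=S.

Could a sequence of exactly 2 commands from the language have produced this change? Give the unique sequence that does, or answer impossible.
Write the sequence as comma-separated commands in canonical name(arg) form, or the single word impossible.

arc(right, 2), straight(1)

key: running straight(1) before arc(right, 2) would end elsewhere — order is forced
t0: x=2 y=1 heading=E
t=1 arc(right, 2) ⇒ x=4 y=-1 heading=S
t=2 straight(1) ⇒ x=4 y=-2 heading=S
all 25 alternatives checked — unique.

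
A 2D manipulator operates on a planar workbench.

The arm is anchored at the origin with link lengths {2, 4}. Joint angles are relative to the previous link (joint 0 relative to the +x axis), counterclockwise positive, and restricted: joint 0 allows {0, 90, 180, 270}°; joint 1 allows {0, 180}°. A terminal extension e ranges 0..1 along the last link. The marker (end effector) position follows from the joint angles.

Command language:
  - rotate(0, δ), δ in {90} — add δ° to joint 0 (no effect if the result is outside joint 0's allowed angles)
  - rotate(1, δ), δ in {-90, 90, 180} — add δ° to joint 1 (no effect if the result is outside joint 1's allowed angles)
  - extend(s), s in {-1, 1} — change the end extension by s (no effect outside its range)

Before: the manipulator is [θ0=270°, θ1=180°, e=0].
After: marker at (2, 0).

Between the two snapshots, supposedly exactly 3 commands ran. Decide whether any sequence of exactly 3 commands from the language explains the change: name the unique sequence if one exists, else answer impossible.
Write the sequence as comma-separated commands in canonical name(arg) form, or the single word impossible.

rotate(0, 90), rotate(0, 90), rotate(0, 90)

initial: [θ0=270°, θ1=180°, e=0]
step 1 (rotate(0, 90)): [θ0=0°, θ1=180°, e=0]
step 2 (rotate(0, 90)): [θ0=90°, θ1=180°, e=0]
step 3 (rotate(0, 90)): [θ0=180°, θ1=180°, e=0]
no rival 3-sequence matches.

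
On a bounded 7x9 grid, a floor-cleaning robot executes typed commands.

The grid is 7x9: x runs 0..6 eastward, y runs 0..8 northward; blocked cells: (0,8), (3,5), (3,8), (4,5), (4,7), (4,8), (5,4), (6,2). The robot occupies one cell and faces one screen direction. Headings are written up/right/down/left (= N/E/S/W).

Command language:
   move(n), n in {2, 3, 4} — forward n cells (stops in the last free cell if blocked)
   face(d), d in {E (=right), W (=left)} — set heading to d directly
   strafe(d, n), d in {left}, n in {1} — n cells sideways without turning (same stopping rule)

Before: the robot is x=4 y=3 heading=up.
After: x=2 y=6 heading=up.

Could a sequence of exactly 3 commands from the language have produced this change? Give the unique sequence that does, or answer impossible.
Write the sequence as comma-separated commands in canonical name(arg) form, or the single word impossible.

strafe(left, 1), strafe(left, 1), move(3)

key: order matters: swapping strafe(left, 1) and move(3) lands elsewhere
from: x=4 y=3 heading=up
1. strafe(left, 1) → x=3 y=3 heading=up
2. strafe(left, 1) → x=2 y=3 heading=up
3. move(3) → x=2 y=6 heading=up
no other 3-command option fits: unique.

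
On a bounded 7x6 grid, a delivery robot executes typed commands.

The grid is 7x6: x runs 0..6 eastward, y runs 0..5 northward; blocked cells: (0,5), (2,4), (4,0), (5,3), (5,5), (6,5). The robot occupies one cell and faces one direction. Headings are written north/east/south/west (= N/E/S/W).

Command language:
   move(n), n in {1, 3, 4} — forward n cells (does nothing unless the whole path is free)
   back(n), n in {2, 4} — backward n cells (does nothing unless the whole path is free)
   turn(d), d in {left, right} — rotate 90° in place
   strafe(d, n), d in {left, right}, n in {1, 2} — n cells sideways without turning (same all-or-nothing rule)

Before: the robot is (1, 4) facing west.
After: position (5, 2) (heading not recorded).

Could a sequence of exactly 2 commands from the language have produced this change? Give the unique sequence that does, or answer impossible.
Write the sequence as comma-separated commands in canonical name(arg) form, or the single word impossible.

key: order matters: swapping strafe(left, 2) and back(4) lands elsewhere
t0: (1, 4) facing west
step 1 (strafe(left, 2)): (1, 2) facing west
step 2 (back(4)): (5, 2) facing west
no rival 2-sequence matches.

strafe(left, 2), back(4)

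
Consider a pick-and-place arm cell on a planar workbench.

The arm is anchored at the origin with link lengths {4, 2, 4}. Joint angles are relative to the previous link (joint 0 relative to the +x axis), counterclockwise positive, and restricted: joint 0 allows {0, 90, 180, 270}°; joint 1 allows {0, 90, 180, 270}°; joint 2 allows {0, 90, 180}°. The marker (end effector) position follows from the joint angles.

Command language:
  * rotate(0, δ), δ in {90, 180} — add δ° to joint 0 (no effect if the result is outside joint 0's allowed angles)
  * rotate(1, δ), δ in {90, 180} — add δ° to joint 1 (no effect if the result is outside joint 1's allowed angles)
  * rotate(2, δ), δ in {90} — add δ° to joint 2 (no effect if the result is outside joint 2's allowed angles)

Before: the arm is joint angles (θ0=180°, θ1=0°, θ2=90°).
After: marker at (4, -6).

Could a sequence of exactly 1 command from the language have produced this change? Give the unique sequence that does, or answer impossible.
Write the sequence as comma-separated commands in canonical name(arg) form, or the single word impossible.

from: joint angles (θ0=180°, θ1=0°, θ2=90°)
step 1 (rotate(0, 90)): joint angles (θ0=270°, θ1=0°, θ2=90°)
no rival 1-sequence matches.

rotate(0, 90)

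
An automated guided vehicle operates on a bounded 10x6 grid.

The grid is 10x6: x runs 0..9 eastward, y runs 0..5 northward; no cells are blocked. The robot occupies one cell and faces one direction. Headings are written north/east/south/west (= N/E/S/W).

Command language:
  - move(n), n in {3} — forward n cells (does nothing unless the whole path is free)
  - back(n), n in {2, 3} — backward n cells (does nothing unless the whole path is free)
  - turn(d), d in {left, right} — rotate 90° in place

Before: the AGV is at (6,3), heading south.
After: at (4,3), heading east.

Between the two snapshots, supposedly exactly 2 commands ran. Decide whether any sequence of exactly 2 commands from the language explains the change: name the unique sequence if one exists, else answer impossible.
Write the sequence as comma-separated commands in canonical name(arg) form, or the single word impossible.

turn(left), back(2)

key: order matters: swapping turn(left) and back(2) lands elsewhere
start: at (6,3), heading south
1. turn(left) → at (6,3), heading east
2. back(2) → at (4,3), heading east
uniquely the one of 25 2-step routes that fits.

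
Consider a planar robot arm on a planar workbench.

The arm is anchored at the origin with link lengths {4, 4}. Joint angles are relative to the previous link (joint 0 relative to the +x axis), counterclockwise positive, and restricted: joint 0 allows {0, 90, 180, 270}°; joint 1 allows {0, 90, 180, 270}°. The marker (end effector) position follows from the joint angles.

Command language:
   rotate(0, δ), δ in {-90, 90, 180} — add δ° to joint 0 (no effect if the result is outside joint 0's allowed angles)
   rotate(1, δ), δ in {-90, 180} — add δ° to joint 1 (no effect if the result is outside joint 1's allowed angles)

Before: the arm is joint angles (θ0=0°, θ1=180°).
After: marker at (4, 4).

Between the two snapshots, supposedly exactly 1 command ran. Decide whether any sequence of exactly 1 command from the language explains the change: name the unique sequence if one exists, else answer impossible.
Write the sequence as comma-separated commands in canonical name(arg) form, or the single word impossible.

rotate(1, -90)

from: joint angles (θ0=0°, θ1=180°)
[1] after rotate(1, -90): joint angles (θ0=0°, θ1=90°)
uniquely the one of 5 1-step routes that fits.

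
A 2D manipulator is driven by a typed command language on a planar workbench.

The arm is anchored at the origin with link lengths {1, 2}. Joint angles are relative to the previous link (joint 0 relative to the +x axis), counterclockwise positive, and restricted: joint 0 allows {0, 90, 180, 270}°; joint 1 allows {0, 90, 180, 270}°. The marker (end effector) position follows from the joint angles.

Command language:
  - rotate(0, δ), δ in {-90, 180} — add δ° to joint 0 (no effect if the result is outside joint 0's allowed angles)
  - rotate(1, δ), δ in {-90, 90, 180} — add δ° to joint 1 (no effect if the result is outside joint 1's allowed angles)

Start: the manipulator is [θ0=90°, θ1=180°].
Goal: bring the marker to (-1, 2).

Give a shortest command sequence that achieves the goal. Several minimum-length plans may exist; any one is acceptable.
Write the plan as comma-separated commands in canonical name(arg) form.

rotate(0, 180), rotate(1, 90), rotate(0, -90)

initial: [θ0=90°, θ1=180°]
[1] after rotate(0, 180): [θ0=270°, θ1=180°]
[2] after rotate(1, 90): [θ0=270°, θ1=270°]
[3] after rotate(0, -90): [θ0=180°, θ1=270°]
minimal: 3 command(s), checked below 3.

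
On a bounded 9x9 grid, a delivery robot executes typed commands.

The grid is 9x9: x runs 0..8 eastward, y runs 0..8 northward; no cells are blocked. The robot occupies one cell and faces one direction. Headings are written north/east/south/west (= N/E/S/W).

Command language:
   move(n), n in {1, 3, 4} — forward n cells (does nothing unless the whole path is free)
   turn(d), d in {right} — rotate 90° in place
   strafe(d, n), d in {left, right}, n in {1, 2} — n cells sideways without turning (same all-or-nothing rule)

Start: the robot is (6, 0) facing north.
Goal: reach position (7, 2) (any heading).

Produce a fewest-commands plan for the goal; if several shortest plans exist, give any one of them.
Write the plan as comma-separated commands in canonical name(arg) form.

initial: (6, 0) facing north
1. strafe(right, 1) → (7, 0) facing north
2. turn(right) → (7, 0) facing east
3. strafe(left, 2) → (7, 2) facing east
shorter routes all fall short; 3 is best.

strafe(right, 1), turn(right), strafe(left, 2)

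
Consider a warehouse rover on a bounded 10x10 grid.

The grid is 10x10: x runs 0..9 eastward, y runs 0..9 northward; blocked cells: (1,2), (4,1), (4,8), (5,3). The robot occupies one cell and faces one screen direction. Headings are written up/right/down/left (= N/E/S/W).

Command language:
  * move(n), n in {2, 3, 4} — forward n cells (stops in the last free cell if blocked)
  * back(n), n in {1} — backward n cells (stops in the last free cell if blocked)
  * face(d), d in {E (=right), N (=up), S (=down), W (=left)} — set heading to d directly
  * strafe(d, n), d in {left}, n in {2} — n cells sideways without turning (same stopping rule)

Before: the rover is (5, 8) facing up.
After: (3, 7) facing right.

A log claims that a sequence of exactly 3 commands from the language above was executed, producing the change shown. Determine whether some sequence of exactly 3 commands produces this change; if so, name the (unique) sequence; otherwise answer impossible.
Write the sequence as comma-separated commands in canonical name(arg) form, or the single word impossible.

back(1), strafe(left, 2), face(E)

key: running face(E) before back(1) would end elsewhere — order is forced
begin: (5, 8) facing up
[1] after back(1): (5, 7) facing up
[2] after strafe(left, 2): (3, 7) facing up
[3] after face(E): (3, 7) facing right
uniquely the one of 729 3-step routes that fits.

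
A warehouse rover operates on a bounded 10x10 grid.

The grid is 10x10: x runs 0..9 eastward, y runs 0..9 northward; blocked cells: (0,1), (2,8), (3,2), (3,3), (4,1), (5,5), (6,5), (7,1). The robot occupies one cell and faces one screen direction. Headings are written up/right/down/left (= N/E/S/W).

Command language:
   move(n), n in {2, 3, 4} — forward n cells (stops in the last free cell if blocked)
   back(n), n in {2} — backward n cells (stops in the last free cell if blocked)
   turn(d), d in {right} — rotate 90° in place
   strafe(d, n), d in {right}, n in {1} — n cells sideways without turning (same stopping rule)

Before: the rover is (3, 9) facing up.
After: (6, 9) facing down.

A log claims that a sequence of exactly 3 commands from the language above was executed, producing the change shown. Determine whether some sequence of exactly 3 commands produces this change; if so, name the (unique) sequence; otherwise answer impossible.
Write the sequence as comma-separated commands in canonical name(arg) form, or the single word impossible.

turn(right), move(3), turn(right)

key: position moved to (6,9) AND the heading swung to S — translation plus rotation needed
start: (3, 9) facing up
t=1 turn(right) ⇒ (3, 9) facing right
t=2 move(3) ⇒ (6, 9) facing right
t=3 turn(right) ⇒ (6, 9) facing down
no other 3-command option fits: unique.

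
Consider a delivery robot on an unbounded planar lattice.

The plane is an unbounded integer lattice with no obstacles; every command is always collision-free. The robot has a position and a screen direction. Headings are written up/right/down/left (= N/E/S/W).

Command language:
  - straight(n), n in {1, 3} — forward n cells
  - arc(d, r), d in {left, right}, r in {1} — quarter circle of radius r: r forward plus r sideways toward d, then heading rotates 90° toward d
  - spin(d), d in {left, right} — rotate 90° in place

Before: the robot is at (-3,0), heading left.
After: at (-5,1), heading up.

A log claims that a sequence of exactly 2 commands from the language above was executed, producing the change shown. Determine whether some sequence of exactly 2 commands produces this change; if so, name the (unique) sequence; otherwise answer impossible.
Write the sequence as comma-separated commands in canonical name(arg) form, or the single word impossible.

key: running arc(right, 1) before straight(1) would end elsewhere — order is forced
begin: at (-3,0), heading left
t=1 straight(1) ⇒ at (-4,0), heading left
t=2 arc(right, 1) ⇒ at (-5,1), heading up
all 36 alternatives checked — unique.

straight(1), arc(right, 1)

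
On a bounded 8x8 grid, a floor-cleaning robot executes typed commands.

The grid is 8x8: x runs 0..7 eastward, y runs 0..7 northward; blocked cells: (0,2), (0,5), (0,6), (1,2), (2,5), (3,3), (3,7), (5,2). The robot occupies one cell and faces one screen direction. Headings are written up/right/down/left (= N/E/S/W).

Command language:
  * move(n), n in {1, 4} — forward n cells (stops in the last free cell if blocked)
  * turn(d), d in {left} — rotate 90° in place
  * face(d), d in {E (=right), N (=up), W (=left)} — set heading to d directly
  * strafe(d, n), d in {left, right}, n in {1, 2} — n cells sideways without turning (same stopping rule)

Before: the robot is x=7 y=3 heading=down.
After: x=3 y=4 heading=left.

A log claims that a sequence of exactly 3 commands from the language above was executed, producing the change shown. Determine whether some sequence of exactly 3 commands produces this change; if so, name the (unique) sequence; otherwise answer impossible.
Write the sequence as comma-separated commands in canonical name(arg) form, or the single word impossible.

face(W), strafe(right, 1), move(4)

key: position moved to (3,4) AND the heading swung to W — translation plus rotation needed
begin: x=7 y=3 heading=down
t=1 face(W) ⇒ x=7 y=3 heading=left
t=2 strafe(right, 1) ⇒ x=7 y=4 heading=left
t=3 move(4) ⇒ x=3 y=4 heading=left
no rival 3-sequence matches.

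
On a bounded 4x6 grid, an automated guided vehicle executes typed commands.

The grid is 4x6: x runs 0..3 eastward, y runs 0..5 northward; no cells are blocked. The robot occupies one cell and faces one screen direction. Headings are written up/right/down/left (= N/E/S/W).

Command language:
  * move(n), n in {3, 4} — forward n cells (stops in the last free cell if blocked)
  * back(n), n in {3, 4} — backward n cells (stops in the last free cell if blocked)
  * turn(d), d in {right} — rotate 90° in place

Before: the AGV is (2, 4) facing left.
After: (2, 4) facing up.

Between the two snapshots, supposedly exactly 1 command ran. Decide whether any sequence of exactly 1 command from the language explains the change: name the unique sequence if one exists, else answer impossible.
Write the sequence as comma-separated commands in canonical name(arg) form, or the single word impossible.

key: (2,4) unchanged — the single command moves nothing
t0: (2, 4) facing left
step 1 (turn(right)): (2, 4) facing up
no other 1-command option fits: unique.

turn(right)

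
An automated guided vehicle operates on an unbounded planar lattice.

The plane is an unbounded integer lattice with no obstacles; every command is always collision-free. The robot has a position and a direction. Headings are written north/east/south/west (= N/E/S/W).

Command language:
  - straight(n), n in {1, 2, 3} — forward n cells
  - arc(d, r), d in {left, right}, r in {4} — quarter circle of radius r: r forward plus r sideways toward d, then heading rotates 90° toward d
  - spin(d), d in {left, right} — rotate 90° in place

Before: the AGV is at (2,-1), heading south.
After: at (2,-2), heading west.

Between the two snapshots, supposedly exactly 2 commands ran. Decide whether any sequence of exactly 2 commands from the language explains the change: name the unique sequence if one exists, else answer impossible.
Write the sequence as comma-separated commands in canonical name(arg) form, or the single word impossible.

key: running spin(right) before straight(1) would end elsewhere — order is forced
initial: at (2,-1), heading south
1. straight(1) → at (2,-2), heading south
2. spin(right) → at (2,-2), heading west
no other 2-command option fits: unique.

straight(1), spin(right)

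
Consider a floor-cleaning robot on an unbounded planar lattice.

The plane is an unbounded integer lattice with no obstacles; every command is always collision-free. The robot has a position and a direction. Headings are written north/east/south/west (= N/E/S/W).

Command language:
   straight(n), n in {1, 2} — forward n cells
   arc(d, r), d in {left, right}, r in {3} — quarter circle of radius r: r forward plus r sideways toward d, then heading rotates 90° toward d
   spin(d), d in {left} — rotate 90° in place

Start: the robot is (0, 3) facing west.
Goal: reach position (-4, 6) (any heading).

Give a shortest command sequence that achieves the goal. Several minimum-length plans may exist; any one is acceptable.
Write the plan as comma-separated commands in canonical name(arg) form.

straight(1), arc(right, 3)

initial: (0, 3) facing west
[1] after straight(1): (-1, 3) facing west
[2] after arc(right, 3): (-4, 6) facing north
nothing shorter than 2 reaches the goal.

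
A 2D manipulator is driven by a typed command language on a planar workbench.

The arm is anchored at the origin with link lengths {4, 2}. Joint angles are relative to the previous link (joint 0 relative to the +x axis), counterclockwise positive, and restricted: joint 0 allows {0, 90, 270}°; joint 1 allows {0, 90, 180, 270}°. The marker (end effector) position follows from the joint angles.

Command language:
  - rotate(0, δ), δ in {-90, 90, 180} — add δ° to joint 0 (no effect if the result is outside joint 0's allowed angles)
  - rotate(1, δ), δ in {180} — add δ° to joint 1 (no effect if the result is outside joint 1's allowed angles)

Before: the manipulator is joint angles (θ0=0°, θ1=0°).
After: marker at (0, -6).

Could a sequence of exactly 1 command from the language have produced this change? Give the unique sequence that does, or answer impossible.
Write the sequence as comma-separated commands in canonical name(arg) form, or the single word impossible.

rotate(0, -90)

initial: joint angles (θ0=0°, θ1=0°)
[1] after rotate(0, -90): joint angles (θ0=270°, θ1=0°)
all 4 alternatives checked — unique.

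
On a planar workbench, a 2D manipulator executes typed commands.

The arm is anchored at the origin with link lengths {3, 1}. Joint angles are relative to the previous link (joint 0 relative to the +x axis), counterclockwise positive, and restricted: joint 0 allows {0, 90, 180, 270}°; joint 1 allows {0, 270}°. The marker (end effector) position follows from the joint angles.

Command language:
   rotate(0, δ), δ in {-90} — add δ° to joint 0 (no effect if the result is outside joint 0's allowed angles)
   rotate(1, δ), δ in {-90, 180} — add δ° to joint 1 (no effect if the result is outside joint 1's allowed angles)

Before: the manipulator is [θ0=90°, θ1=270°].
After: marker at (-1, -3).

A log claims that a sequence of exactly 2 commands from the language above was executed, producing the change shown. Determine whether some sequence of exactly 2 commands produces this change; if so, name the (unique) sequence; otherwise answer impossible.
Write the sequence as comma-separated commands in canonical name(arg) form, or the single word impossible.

initial: [θ0=90°, θ1=270°]
1. rotate(0, -90) → [θ0=0°, θ1=270°]
2. rotate(0, -90) → [θ0=270°, θ1=270°]
no rival 2-sequence matches.

rotate(0, -90), rotate(0, -90)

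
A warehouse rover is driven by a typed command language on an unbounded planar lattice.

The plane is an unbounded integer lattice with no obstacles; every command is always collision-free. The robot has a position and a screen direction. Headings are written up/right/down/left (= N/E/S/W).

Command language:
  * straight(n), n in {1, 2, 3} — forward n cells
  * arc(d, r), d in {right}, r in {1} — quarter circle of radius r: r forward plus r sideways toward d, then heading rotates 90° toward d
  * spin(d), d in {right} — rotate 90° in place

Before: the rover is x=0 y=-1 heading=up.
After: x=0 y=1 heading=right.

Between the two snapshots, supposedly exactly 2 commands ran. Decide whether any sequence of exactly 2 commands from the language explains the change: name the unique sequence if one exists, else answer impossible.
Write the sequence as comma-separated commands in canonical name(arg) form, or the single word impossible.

key: running spin(right) before straight(2) would end elsewhere — order is forced
from: x=0 y=-1 heading=up
step 1 (straight(2)): x=0 y=1 heading=up
step 2 (spin(right)): x=0 y=1 heading=right
uniquely the one of 25 2-step routes that fits.

straight(2), spin(right)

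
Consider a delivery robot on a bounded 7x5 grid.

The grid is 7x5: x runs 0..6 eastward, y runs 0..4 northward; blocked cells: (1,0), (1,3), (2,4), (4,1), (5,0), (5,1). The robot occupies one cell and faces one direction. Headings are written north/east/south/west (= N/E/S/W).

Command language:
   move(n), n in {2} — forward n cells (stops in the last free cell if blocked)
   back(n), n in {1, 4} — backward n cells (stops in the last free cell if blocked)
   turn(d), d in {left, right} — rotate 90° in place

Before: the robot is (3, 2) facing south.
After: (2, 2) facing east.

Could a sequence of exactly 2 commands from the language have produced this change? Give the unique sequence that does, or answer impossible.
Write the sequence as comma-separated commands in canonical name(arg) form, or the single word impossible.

key: cell and facing (now E) both changed — the 2 commands mix motion and turning
t0: (3, 2) facing south
t=1 turn(left) ⇒ (3, 2) facing east
t=2 back(1) ⇒ (2, 2) facing east
all 25 alternatives checked — unique.

turn(left), back(1)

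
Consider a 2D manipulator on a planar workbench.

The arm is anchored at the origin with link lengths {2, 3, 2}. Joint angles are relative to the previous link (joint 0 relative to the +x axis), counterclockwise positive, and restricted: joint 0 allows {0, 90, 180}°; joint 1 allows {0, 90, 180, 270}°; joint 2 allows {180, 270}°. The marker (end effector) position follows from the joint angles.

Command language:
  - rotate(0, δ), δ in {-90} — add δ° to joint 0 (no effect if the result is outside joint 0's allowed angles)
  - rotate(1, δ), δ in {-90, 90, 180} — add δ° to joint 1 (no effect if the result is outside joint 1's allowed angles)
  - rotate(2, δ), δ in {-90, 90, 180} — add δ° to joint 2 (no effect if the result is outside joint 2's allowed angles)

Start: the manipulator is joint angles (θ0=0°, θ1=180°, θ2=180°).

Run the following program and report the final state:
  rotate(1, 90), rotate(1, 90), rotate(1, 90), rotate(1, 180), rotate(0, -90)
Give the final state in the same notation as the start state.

joint angles (θ0=0°, θ1=270°, θ2=180°)

from: joint angles (θ0=0°, θ1=180°, θ2=180°)
[1] after rotate(1, 90): joint angles (θ0=0°, θ1=270°, θ2=180°)
[2] after rotate(1, 90): joint angles (θ0=0°, θ1=0°, θ2=180°)
[3] after rotate(1, 90): joint angles (θ0=0°, θ1=90°, θ2=180°)
[4] after rotate(1, 180): joint angles (θ0=0°, θ1=270°, θ2=180°)
[5] after rotate(0, -90): joint angles (θ0=0°, θ1=270°, θ2=180°)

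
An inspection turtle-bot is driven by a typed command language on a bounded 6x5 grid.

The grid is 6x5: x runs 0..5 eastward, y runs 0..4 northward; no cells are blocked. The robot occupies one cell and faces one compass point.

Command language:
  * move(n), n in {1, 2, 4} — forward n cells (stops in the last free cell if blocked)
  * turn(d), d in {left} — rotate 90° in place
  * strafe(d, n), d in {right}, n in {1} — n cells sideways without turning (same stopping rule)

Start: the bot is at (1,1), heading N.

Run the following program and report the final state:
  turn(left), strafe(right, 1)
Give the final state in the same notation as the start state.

start: at (1,1), heading N
step 1 (turn(left)): at (1,1), heading W
step 2 (strafe(right, 1)): at (1,2), heading W

at (1,2), heading W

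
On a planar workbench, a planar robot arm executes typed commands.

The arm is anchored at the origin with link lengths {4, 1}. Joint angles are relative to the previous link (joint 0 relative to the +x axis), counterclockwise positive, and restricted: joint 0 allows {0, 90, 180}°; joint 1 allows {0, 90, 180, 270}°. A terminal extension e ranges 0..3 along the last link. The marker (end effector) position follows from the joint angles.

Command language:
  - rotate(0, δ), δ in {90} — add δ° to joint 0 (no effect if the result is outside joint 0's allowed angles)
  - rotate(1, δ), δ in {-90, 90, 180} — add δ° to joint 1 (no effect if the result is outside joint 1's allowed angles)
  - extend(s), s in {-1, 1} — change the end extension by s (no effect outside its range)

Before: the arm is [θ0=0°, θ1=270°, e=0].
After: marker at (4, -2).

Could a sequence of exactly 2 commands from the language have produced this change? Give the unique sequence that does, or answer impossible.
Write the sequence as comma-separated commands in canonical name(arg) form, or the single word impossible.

key: order matters: swapping extend(-1) and extend(1) lands elsewhere
begin: [θ0=0°, θ1=270°, e=0]
1. extend(-1) → [θ0=0°, θ1=270°, e=0]
2. extend(1) → [θ0=0°, θ1=270°, e=1]
no rival 2-sequence matches.

extend(-1), extend(1)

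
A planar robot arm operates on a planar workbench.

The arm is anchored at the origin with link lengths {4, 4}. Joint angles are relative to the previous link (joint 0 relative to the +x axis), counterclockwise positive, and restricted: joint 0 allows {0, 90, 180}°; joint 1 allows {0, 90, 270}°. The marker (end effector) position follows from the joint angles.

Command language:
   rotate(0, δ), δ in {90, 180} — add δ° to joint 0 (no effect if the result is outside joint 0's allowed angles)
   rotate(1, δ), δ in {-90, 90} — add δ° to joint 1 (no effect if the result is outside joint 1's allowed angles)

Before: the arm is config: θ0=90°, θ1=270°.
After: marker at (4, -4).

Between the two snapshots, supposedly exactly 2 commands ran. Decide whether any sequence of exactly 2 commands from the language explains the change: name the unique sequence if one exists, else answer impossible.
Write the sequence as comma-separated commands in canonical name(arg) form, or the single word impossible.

key: running rotate(0, 180) before rotate(0, 90) would end elsewhere — order is forced
start: config: θ0=90°, θ1=270°
[1] after rotate(0, 90): config: θ0=180°, θ1=270°
[2] after rotate(0, 180): config: θ0=0°, θ1=270°
no rival 2-sequence matches.

rotate(0, 90), rotate(0, 180)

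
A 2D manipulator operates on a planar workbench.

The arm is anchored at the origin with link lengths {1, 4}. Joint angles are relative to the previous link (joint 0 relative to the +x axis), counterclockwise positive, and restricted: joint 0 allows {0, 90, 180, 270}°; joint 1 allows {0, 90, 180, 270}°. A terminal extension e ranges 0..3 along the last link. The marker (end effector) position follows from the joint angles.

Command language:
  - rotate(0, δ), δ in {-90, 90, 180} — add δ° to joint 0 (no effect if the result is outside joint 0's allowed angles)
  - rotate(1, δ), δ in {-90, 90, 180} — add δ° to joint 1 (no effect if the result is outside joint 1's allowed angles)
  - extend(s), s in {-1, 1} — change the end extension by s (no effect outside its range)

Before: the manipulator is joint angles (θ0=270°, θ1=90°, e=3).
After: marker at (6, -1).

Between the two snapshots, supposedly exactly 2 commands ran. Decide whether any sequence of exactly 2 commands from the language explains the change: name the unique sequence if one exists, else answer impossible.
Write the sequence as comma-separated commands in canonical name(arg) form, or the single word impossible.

extend(1), extend(-1)

key: running extend(-1) before extend(1) would end elsewhere — order is forced
t0: joint angles (θ0=270°, θ1=90°, e=3)
t=1 extend(1) ⇒ joint angles (θ0=270°, θ1=90°, e=3)
t=2 extend(-1) ⇒ joint angles (θ0=270°, θ1=90°, e=2)
uniquely the one of 64 2-step routes that fits.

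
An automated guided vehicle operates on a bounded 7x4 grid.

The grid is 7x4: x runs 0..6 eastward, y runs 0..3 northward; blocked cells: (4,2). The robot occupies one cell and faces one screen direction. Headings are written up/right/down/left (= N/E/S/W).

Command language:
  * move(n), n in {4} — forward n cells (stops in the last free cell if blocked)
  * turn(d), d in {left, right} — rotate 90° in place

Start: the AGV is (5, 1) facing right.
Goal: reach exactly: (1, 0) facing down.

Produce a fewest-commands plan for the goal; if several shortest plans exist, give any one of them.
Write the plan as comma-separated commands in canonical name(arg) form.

from: (5, 1) facing right
[1] after turn(left): (5, 1) facing up
[2] after turn(left): (5, 1) facing left
[3] after move(4): (1, 1) facing left
[4] after turn(left): (1, 1) facing down
[5] after move(4): (1, 0) facing down
shorter routes all fall short; 5 is best.

turn(left), turn(left), move(4), turn(left), move(4)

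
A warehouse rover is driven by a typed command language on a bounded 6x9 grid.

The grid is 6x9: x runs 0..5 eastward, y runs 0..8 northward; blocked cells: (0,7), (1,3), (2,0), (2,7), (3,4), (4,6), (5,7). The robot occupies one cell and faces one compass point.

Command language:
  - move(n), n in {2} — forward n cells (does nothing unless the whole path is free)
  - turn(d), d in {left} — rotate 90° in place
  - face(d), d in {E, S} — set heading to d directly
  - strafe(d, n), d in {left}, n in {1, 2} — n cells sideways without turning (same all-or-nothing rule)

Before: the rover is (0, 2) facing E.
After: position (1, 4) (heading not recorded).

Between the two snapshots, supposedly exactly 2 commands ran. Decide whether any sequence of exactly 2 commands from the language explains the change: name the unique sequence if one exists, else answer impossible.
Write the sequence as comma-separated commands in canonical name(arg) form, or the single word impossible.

checked all 2-command options: none fits.

impossible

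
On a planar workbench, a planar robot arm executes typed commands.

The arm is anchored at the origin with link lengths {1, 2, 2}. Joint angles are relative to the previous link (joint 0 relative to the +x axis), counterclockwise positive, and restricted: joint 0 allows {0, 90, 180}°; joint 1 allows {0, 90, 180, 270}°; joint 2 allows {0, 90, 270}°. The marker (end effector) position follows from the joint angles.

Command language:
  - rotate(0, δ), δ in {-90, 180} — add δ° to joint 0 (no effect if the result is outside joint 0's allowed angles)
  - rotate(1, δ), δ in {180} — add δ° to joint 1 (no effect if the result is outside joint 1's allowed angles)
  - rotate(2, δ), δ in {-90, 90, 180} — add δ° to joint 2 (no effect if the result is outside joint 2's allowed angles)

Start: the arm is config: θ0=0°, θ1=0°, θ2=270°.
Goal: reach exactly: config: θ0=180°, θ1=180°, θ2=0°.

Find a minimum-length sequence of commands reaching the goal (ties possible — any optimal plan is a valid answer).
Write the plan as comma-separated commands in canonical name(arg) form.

from: config: θ0=0°, θ1=0°, θ2=270°
1. rotate(0, 180) → config: θ0=180°, θ1=0°, θ2=270°
2. rotate(1, 180) → config: θ0=180°, θ1=180°, θ2=270°
3. rotate(2, 90) → config: θ0=180°, θ1=180°, θ2=0°
no 2-step plan works, so 3 is optimal.

rotate(0, 180), rotate(1, 180), rotate(2, 90)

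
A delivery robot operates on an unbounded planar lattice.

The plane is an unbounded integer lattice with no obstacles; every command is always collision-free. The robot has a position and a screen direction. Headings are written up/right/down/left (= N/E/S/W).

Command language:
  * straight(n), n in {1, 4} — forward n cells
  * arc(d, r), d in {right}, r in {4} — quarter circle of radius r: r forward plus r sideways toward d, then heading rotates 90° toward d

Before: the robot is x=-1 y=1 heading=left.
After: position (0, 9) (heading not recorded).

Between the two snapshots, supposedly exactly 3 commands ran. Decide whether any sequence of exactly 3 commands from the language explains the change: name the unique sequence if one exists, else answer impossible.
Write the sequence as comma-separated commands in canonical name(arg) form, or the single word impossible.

key: order matters: swapping arc(right, 4) and straight(1) lands elsewhere
start: x=-1 y=1 heading=left
1. arc(right, 4) → x=-5 y=5 heading=up
2. arc(right, 4) → x=-1 y=9 heading=right
3. straight(1) → x=0 y=9 heading=right
all 27 alternatives checked — unique.

arc(right, 4), arc(right, 4), straight(1)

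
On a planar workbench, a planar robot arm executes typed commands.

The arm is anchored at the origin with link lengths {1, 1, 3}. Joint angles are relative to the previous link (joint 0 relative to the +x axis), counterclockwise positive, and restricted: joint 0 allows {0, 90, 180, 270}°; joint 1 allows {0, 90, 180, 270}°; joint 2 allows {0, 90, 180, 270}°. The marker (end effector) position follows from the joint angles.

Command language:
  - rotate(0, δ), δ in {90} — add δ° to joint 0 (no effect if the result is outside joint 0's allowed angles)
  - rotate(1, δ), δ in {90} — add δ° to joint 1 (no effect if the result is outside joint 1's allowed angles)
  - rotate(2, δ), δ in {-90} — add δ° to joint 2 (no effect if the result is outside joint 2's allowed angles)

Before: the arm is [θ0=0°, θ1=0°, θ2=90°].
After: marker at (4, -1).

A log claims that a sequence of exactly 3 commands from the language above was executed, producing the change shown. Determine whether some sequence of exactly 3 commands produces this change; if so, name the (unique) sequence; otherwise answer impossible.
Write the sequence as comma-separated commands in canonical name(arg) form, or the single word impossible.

t0: [θ0=0°, θ1=0°, θ2=90°]
[1] after rotate(1, 90): [θ0=0°, θ1=90°, θ2=90°]
[2] after rotate(1, 90): [θ0=0°, θ1=180°, θ2=90°]
[3] after rotate(1, 90): [θ0=0°, θ1=270°, θ2=90°]
all 27 alternatives checked — unique.

rotate(1, 90), rotate(1, 90), rotate(1, 90)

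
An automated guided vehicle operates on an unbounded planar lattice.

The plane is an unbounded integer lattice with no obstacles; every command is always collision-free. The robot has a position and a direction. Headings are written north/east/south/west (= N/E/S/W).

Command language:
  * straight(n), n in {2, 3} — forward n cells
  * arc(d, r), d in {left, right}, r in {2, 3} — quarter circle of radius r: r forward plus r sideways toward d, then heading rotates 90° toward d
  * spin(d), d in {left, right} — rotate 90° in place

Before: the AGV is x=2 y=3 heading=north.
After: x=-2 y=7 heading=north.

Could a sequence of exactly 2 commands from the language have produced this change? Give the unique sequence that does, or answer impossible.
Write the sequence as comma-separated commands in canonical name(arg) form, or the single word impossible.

arc(left, 2), arc(right, 2)

key: heading stays N — rotations cancel among the 2 commands
begin: x=2 y=3 heading=north
t=1 arc(left, 2) ⇒ x=0 y=5 heading=west
t=2 arc(right, 2) ⇒ x=-2 y=7 heading=north
uniquely the one of 64 2-step routes that fits.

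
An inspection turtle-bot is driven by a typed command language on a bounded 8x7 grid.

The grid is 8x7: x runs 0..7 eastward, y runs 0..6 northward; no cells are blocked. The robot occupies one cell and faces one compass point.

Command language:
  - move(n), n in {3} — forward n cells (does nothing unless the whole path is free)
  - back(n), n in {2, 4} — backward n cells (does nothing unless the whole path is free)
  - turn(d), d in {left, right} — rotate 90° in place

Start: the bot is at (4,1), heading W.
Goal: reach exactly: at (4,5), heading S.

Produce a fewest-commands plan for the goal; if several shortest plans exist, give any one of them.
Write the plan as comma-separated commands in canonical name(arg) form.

turn(left), back(4)

start: at (4,1), heading W
1. turn(left) → at (4,1), heading S
2. back(4) → at (4,5), heading S
nothing shorter than 2 reaches the goal.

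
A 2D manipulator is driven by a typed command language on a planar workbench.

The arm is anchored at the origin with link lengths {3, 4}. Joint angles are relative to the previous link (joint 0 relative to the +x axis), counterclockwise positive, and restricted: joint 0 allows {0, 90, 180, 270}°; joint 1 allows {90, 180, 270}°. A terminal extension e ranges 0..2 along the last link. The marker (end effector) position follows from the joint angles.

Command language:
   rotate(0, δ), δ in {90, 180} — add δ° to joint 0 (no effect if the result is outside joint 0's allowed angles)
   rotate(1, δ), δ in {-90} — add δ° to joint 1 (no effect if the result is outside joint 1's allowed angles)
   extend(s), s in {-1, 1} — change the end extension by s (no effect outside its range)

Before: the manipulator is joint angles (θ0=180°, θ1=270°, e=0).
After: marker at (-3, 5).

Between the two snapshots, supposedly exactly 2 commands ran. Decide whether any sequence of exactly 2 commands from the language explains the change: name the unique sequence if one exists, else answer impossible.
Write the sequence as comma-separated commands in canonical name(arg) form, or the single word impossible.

key: running extend(1) before extend(-1) would end elsewhere — order is forced
from: joint angles (θ0=180°, θ1=270°, e=0)
t=1 extend(-1) ⇒ joint angles (θ0=180°, θ1=270°, e=0)
t=2 extend(1) ⇒ joint angles (θ0=180°, θ1=270°, e=1)
no rival 2-sequence matches.

extend(-1), extend(1)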